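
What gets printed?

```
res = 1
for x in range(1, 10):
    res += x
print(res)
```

x=1: res = 1+1 = 2
x=2: res = 2+2 = 4
x=3: res = 4+3 = 7
x=4: res = 7+4 = 11
x=5: res = 11+5 = 16
x=6: res = 16+6 = 22
x=7: res = 22+7 = 29
x=8: res = 29+8 = 37
x=9: res = 37+9 = 46

46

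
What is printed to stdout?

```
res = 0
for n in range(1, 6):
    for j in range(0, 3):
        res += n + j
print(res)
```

n=1,j=0: res = 0+1 = 1
n=1,j=1: res = 1+2 = 3
n=1,j=2: res = 3+3 = 6
n=2,j=0: res = 6+2 = 8
n=2,j=1: res = 8+3 = 11
n=2,j=2: res = 11+4 = 15
n=3,j=0: res = 15+3 = 18
n=3,j=1: res = 18+4 = 22
n=3,j=2: res = 22+5 = 27
n=4,j=0: res = 27+4 = 31
n=4,j=1: res = 31+5 = 36
n=4,j=2: res = 36+6 = 42
n=5,j=0: res = 42+5 = 47
n=5,j=1: res = 47+6 = 53
n=5,j=2: res = 53+7 = 60

60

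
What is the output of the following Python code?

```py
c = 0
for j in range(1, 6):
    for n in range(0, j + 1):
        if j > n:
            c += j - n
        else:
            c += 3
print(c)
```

j=1,n=0: 1>0, c = 0+1 = 1
j=1,n=1: not 1>1, c = 1+3 = 4
j=2,n=0: 2>0, c = 4+2 = 6
j=2,n=1: 2>1, c = 6+1 = 7
j=2,n=2: not 2>2, c = 7+3 = 10
j=3,n=0: 3>0, c = 10+3 = 13
j=3,n=1: 3>1, c = 13+2 = 15
j=3,n=2: 3>2, c = 15+1 = 16
j=3,n=3: not 3>3, c = 16+3 = 19
j=4,n=0: 4>0, c = 19+4 = 23
j=4,n=1: 4>1, c = 23+3 = 26
j=4,n=2: 4>2, c = 26+2 = 28
j=4,n=3: 4>3, c = 28+1 = 29
j=4,n=4: not 4>4, c = 29+3 = 32
j=5,n=0: 5>0, c = 32+5 = 37
j=5,n=1: 5>1, c = 37+4 = 41
j=5,n=2: 5>2, c = 41+3 = 44
j=5,n=3: 5>3, c = 44+2 = 46
j=5,n=4: 5>4, c = 46+1 = 47
j=5,n=5: not 5>5, c = 47+3 = 50

50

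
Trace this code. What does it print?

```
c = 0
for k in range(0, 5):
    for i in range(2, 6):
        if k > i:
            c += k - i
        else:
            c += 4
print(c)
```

k=0,i=2: not 0>2, c = 0+4 = 4
k=0,i=3: not 0>3, c = 4+4 = 8
k=0,i=4: not 0>4, c = 8+4 = 12
k=0,i=5: not 0>5, c = 12+4 = 16
k=1,i=2: not 1>2, c = 16+4 = 20
k=1,i=3: not 1>3, c = 20+4 = 24
k=1,i=4: not 1>4, c = 24+4 = 28
k=1,i=5: not 1>5, c = 28+4 = 32
k=2,i=2: not 2>2, c = 32+4 = 36
k=2,i=3: not 2>3, c = 36+4 = 40
k=2,i=4: not 2>4, c = 40+4 = 44
k=2,i=5: not 2>5, c = 44+4 = 48
k=3,i=2: 3>2, c = 48+1 = 49
k=3,i=3: not 3>3, c = 49+4 = 53
k=3,i=4: not 3>4, c = 53+4 = 57
k=3,i=5: not 3>5, c = 57+4 = 61
k=4,i=2: 4>2, c = 61+2 = 63
k=4,i=3: 4>3, c = 63+1 = 64
k=4,i=4: not 4>4, c = 64+4 = 68
k=4,i=5: not 4>5, c = 68+4 = 72

72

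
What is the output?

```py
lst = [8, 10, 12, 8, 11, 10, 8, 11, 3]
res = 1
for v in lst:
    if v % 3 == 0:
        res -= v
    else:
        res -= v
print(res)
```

-80

v=8: not %3==0, res = 1-8 = -7
v=10: not %3==0, res = (-7)-10 = -17
v=12: %3==0, res = (-17)-12 = -29
v=8: not %3==0, res = (-29)-8 = -37
v=11: not %3==0, res = (-37)-11 = -48
v=10: not %3==0, res = (-48)-10 = -58
v=8: not %3==0, res = (-58)-8 = -66
v=11: not %3==0, res = (-66)-11 = -77
v=3: %3==0, res = (-77)-3 = -80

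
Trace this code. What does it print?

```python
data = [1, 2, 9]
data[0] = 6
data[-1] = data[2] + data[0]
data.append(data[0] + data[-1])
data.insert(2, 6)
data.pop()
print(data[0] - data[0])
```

0

data[0] = 6 → [6, 2, 9]
data[-1] = data[2]+data[0] = 9+6 = 15 → [6, 2, 15]
append data[0]+data[-1] = 6+15 = 21 → [6, 2, 15, 21]
insert 6 at 2 → [6, 2, 6, 15, 21]
pop() removes 21 → [6, 2, 6, 15]
data[0]-data[0] = 6-6 = 0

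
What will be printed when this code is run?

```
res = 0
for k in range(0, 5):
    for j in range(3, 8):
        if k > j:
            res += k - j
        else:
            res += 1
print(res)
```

k=0,j=3: not 0>3, res = 0+1 = 1
k=0,j=4: not 0>4, res = 1+1 = 2
k=0,j=5: not 0>5, res = 2+1 = 3
k=0,j=6: not 0>6, res = 3+1 = 4
k=0,j=7: not 0>7, res = 4+1 = 5
k=1,j=3: not 1>3, res = 5+1 = 6
k=1,j=4: not 1>4, res = 6+1 = 7
k=1,j=5: not 1>5, res = 7+1 = 8
k=1,j=6: not 1>6, res = 8+1 = 9
k=1,j=7: not 1>7, res = 9+1 = 10
k=2,j=3: not 2>3, res = 10+1 = 11
k=2,j=4: not 2>4, res = 11+1 = 12
k=2,j=5: not 2>5, res = 12+1 = 13
k=2,j=6: not 2>6, res = 13+1 = 14
k=2,j=7: not 2>7, res = 14+1 = 15
k=3,j=3: not 3>3, res = 15+1 = 16
k=3,j=4: not 3>4, res = 16+1 = 17
k=3,j=5: not 3>5, res = 17+1 = 18
k=3,j=6: not 3>6, res = 18+1 = 19
k=3,j=7: not 3>7, res = 19+1 = 20
k=4,j=3: 4>3, res = 20+1 = 21
k=4,j=4: not 4>4, res = 21+1 = 22
k=4,j=5: not 4>5, res = 22+1 = 23
k=4,j=6: not 4>6, res = 23+1 = 24
k=4,j=7: not 4>7, res = 24+1 = 25

25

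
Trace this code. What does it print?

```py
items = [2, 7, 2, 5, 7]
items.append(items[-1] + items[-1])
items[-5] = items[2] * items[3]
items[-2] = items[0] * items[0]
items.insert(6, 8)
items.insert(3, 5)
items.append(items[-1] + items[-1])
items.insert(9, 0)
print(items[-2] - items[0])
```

append items[-1]+items[-1] = 7+7 = 14 → [2, 7, 2, 5, 7, 14]
items[-5] = items[2]*items[3] = 2*5 = 10 → [2, 10, 2, 5, 7, 14]
items[-2] = items[0]*items[0] = 2*2 = 4 → [2, 10, 2, 5, 4, 14]
insert 8 at 6 → [2, 10, 2, 5, 4, 14, 8]
insert 5 at 3 → [2, 10, 2, 5, 5, 4, 14, 8]
append items[-1]+items[-1] = 8+8 = 16 → [2, 10, 2, 5, 5, 4, 14, 8, 16]
insert 0 at 9 → [2, 10, 2, 5, 5, 4, 14, 8, 16, 0]
items[-2]-items[0] = 16-2 = 14

14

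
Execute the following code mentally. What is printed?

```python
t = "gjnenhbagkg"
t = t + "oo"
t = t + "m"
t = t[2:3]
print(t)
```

+ 'oo' → 'gjnenhbagkgoo'
+ 'm' → 'gjnenhbagkgoom'
slice [2:3] → 'n'

n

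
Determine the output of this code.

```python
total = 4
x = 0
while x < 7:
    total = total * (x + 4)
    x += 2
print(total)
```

x=0: total = 4*4 = 16
x=2: total = 16*6 = 96
x=4: total = 96*8 = 768
x=6: total = 768*10 = 7680

7680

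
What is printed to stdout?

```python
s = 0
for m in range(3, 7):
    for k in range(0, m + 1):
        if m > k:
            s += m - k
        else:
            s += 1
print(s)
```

m=3,k=0: 3>0, s = 0+3 = 3
m=3,k=1: 3>1, s = 3+2 = 5
m=3,k=2: 3>2, s = 5+1 = 6
m=3,k=3: not 3>3, s = 6+1 = 7
m=4,k=0: 4>0, s = 7+4 = 11
m=4,k=1: 4>1, s = 11+3 = 14
m=4,k=2: 4>2, s = 14+2 = 16
m=4,k=3: 4>3, s = 16+1 = 17
m=4,k=4: not 4>4, s = 17+1 = 18
m=5,k=0: 5>0, s = 18+5 = 23
m=5,k=1: 5>1, s = 23+4 = 27
m=5,k=2: 5>2, s = 27+3 = 30
m=5,k=3: 5>3, s = 30+2 = 32
m=5,k=4: 5>4, s = 32+1 = 33
m=5,k=5: not 5>5, s = 33+1 = 34
m=6,k=0: 6>0, s = 34+6 = 40
m=6,k=1: 6>1, s = 40+5 = 45
m=6,k=2: 6>2, s = 45+4 = 49
m=6,k=3: 6>3, s = 49+3 = 52
m=6,k=4: 6>4, s = 52+2 = 54
m=6,k=5: 6>5, s = 54+1 = 55
m=6,k=6: not 6>6, s = 55+1 = 56

56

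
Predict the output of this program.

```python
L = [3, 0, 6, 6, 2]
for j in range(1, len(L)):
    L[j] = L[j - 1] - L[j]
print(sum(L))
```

j=1: L[1] = 3-0 = 3 → [3, 3, 6, 6, 2]
j=2: L[2] = 3-6 = -3 → [3, 3, -3, 6, 2]
j=3: L[3] = (-3)-6 = -9 → [3, 3, -3, -9, 2]
j=4: L[4] = (-9)-2 = -11 → [3, 3, -3, -9, -11]
sum = -17

-17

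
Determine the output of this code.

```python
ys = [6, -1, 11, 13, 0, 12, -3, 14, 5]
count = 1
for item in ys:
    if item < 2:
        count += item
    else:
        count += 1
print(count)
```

item=6: not <2, count = 1+1 = 2
item=-1: <2, count = 2+(-1) = 1
item=11: not <2, count = 1+1 = 2
item=13: not <2, count = 2+1 = 3
item=0: <2, count = 3+0 = 3
item=12: not <2, count = 3+1 = 4
item=-3: <2, count = 4+(-3) = 1
item=14: not <2, count = 1+1 = 2
item=5: not <2, count = 2+1 = 3

3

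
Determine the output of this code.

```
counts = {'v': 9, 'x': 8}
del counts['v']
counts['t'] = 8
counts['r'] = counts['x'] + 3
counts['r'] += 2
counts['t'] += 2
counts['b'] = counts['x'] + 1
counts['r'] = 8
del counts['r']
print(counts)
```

{'x': 8, 't': 10, 'b': 9}

del 'v' → {'x': 8}
counts['t'] = 8 → {'x': 8, 't': 8}
counts['r'] = counts['x']+3 = 11 → {'x': 8, 't': 8, 'r': 11}
counts['r'] = 11+2 = 13 → {'x': 8, 't': 8, 'r': 13}
counts['t'] = 8+2 = 10 → {'x': 8, 't': 10, 'r': 13}
counts['b'] = counts['x']+1 = 9 → {'x': 8, 't': 10, 'r': 13, 'b': 9}
counts['r'] = 8 → {'x': 8, 't': 10, 'r': 8, 'b': 9}
del 'r' → {'x': 8, 't': 10, 'b': 9}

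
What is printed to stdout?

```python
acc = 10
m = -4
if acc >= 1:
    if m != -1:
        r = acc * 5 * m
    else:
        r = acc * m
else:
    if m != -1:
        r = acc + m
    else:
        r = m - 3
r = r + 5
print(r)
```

-195

acc=10, m=-4
acc >= 1 is True; m != -1 is True
→ r = acc * 5 * m = -200
r = (-200)+5 = -195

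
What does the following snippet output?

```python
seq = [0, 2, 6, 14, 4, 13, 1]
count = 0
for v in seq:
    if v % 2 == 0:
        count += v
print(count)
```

26

v=0: even, count = 0+0 = 0
v=2: even, count = 0+2 = 2
v=6: even, count = 2+6 = 8
v=14: even, count = 8+14 = 22
v=4: even, count = 22+4 = 26
v=13: not even
v=1: not even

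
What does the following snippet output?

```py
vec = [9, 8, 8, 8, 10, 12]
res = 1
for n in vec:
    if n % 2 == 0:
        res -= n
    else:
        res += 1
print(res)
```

-44

n=9: not even, res = 1+1 = 2
n=8: even, res = 2-8 = -6
n=8: even, res = (-6)-8 = -14
n=8: even, res = (-14)-8 = -22
n=10: even, res = (-22)-10 = -32
n=12: even, res = (-32)-12 = -44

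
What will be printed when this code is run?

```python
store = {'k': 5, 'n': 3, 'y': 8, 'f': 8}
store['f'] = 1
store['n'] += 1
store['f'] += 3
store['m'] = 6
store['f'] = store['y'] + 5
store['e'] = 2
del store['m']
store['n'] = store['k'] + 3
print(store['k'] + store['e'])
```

7

store['f'] = 1 → {'k': 5, 'n': 3, 'y': 8, 'f': 1}
store['n'] = 3+1 = 4 → {'k': 5, 'n': 4, 'y': 8, 'f': 1}
store['f'] = 1+3 = 4 → {'k': 5, 'n': 4, 'y': 8, 'f': 4}
store['m'] = 6 → {'k': 5, 'n': 4, 'y': 8, 'f': 4, 'm': 6}
store['f'] = store['y']+5 = 13 → {'k': 5, 'n': 4, 'y': 8, 'f': 13, 'm': 6}
store['e'] = 2 → {'k': 5, 'n': 4, 'y': 8, 'f': 13, 'm': 6, 'e': 2}
del 'm' → {'k': 5, 'n': 4, 'y': 8, 'f': 13, 'e': 2}
store['n'] = store['k']+3 = 8 → {'k': 5, 'n': 8, 'y': 8, 'f': 13, 'e': 2}
store['k']+store['e'] = 5+2 = 7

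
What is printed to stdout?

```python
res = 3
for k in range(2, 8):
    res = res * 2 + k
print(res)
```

k=2: res = 3*2+2 = 8
k=3: res = 8*2+3 = 19
k=4: res = 19*2+4 = 42
k=5: res = 42*2+5 = 89
k=6: res = 89*2+6 = 184
k=7: res = 184*2+7 = 375

375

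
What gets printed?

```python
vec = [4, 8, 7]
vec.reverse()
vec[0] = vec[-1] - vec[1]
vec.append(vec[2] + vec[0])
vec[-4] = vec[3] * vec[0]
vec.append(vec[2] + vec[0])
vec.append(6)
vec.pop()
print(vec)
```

reverse → [7, 8, 4]
vec[0] = vec[-1]-vec[1] = 4-8 = -4 → [-4, 8, 4]
append vec[2]+vec[0] = 4+(-4) = 0 → [-4, 8, 4, 0]
vec[-4] = vec[3]*vec[0] = 0*(-4) = 0 → [0, 8, 4, 0]
append vec[2]+vec[0] = 4+0 = 4 → [0, 8, 4, 0, 4]
append 6 → [0, 8, 4, 0, 4, 6]
pop() removes 6 → [0, 8, 4, 0, 4]

[0, 8, 4, 0, 4]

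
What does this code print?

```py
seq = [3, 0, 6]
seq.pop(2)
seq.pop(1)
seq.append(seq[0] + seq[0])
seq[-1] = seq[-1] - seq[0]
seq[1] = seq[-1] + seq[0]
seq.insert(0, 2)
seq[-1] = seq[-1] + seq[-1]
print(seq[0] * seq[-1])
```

pop(2) removes 6 → [3, 0]
pop(1) removes 0 → [3]
append seq[0]+seq[0] = 3+3 = 6 → [3, 6]
seq[-1] = seq[-1]-seq[0] = 6-3 = 3 → [3, 3]
seq[1] = seq[-1]+seq[0] = 3+3 = 6 → [3, 6]
insert 2 at 0 → [2, 3, 6]
seq[-1] = seq[-1]+seq[-1] = 6+6 = 12 → [2, 3, 12]
seq[0]*seq[-1] = 2*12 = 24

24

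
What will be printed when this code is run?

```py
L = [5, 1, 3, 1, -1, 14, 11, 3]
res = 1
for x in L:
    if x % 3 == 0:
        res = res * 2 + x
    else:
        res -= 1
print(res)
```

x=5: not %3==0, res = 1-1 = 0
x=1: not %3==0, res = 0-1 = -1
x=3: %3==0, res = (-1)*2+3 = 1
x=1: not %3==0, res = 1-1 = 0
x=-1: not %3==0, res = 0-1 = -1
x=14: not %3==0, res = (-1)-1 = -2
x=11: not %3==0, res = (-2)-1 = -3
x=3: %3==0, res = (-3)*2+3 = -3

-3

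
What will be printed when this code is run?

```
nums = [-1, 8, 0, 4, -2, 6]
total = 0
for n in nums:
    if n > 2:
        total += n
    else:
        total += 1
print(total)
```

n=-1: not >2, total = 0+1 = 1
n=8: >2, total = 1+8 = 9
n=0: not >2, total = 9+1 = 10
n=4: >2, total = 10+4 = 14
n=-2: not >2, total = 14+1 = 15
n=6: >2, total = 15+6 = 21

21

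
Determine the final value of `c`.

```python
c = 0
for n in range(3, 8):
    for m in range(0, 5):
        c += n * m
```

n=3,m=0: c = 0+0 = 0
n=3,m=1: c = 0+3 = 3
n=3,m=2: c = 3+6 = 9
n=3,m=3: c = 9+9 = 18
n=3,m=4: c = 18+12 = 30
n=4,m=0: c = 30+0 = 30
n=4,m=1: c = 30+4 = 34
n=4,m=2: c = 34+8 = 42
n=4,m=3: c = 42+12 = 54
n=4,m=4: c = 54+16 = 70
n=5,m=0: c = 70+0 = 70
n=5,m=1: c = 70+5 = 75
n=5,m=2: c = 75+10 = 85
n=5,m=3: c = 85+15 = 100
n=5,m=4: c = 100+20 = 120
n=6,m=0: c = 120+0 = 120
n=6,m=1: c = 120+6 = 126
n=6,m=2: c = 126+12 = 138
n=6,m=3: c = 138+18 = 156
n=6,m=4: c = 156+24 = 180
n=7,m=0: c = 180+0 = 180
n=7,m=1: c = 180+7 = 187
n=7,m=2: c = 187+14 = 201
n=7,m=3: c = 201+21 = 222
n=7,m=4: c = 222+28 = 250

250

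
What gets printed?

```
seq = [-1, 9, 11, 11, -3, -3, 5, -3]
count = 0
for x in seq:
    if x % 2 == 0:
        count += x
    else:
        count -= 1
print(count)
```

x=-1: not even, count = 0-1 = -1
x=9: not even, count = (-1)-1 = -2
x=11: not even, count = (-2)-1 = -3
x=11: not even, count = (-3)-1 = -4
x=-3: not even, count = (-4)-1 = -5
x=-3: not even, count = (-5)-1 = -6
x=5: not even, count = (-6)-1 = -7
x=-3: not even, count = (-7)-1 = -8

-8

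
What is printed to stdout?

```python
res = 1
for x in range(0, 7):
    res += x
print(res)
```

x=0: res = 1+0 = 1
x=1: res = 1+1 = 2
x=2: res = 2+2 = 4
x=3: res = 4+3 = 7
x=4: res = 7+4 = 11
x=5: res = 11+5 = 16
x=6: res = 16+6 = 22

22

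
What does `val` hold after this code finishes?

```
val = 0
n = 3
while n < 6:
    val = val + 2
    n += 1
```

n=3: val = 0+2 = 2
n=4: val = 2+2 = 4
n=5: val = 4+2 = 6

6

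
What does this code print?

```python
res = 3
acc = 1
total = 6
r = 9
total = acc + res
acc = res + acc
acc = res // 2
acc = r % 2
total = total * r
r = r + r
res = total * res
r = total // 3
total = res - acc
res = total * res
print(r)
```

total = 1+3 = 4
acc = 3+1 = 4
acc = 3//2 = 1
acc = 9%2 = 1
total = 4*9 = 36
r = 9+9 = 18
res = 36*3 = 108
r = 36//3 = 12
total = 108-1 = 107
res = 107*108 = 11556

12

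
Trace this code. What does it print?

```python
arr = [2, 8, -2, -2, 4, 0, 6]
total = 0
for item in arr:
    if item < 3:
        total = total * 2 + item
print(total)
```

item=2: <3, total = 0*2+2 = 2
item=8: not <3
item=-2: <3, total = 2*2+(-2) = 2
item=-2: <3, total = 2*2+(-2) = 2
item=4: not <3
item=0: <3, total = 2*2+0 = 4
item=6: not <3

4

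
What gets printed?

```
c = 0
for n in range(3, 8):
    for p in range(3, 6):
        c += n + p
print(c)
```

135

n=3,p=3: c = 0+6 = 6
n=3,p=4: c = 6+7 = 13
n=3,p=5: c = 13+8 = 21
n=4,p=3: c = 21+7 = 28
n=4,p=4: c = 28+8 = 36
n=4,p=5: c = 36+9 = 45
n=5,p=3: c = 45+8 = 53
n=5,p=4: c = 53+9 = 62
n=5,p=5: c = 62+10 = 72
n=6,p=3: c = 72+9 = 81
n=6,p=4: c = 81+10 = 91
n=6,p=5: c = 91+11 = 102
n=7,p=3: c = 102+10 = 112
n=7,p=4: c = 112+11 = 123
n=7,p=5: c = 123+12 = 135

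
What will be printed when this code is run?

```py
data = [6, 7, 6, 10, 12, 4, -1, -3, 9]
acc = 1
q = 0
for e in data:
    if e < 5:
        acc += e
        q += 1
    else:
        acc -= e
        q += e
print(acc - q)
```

e=6: not <5, acc = 1-6 = -5; q=6
e=7: not <5, acc = (-5)-7 = -12; q=13
e=6: not <5, acc = (-12)-6 = -18; q=19
e=10: not <5, acc = (-18)-10 = -28; q=29
e=12: not <5, acc = (-28)-12 = -40; q=41
e=4: <5, acc = (-40)+4 = -36; q=42
e=-1: <5, acc = (-36)+(-1) = -37; q=43
e=-3: <5, acc = (-37)+(-3) = -40; q=44
e=9: not <5, acc = (-40)-9 = -49; q=53
acc-q = (-49)-53 = -102

-102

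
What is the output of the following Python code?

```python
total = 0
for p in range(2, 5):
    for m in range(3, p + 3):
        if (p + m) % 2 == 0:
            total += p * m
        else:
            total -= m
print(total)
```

p=2,m=3: odd sum, total = 0-3 = -3
p=2,m=4: even sum, total = (-3)+8 = 5
p=3,m=3: even sum, total = 5+9 = 14
p=3,m=4: odd sum, total = 14-4 = 10
p=3,m=5: even sum, total = 10+15 = 25
p=4,m=3: odd sum, total = 25-3 = 22
p=4,m=4: even sum, total = 22+16 = 38
p=4,m=5: odd sum, total = 38-5 = 33
p=4,m=6: even sum, total = 33+24 = 57

57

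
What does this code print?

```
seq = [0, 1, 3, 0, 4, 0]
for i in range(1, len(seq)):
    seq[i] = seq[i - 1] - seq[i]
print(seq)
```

[0, -1, -4, -4, -8, -8]

i=1: seq[1] = 0-1 = -1 → [0, -1, 3, 0, 4, 0]
i=2: seq[2] = (-1)-3 = -4 → [0, -1, -4, 0, 4, 0]
i=3: seq[3] = (-4)-0 = -4 → [0, -1, -4, -4, 4, 0]
i=4: seq[4] = (-4)-4 = -8 → [0, -1, -4, -4, -8, 0]
i=5: seq[5] = (-8)-0 = -8 → [0, -1, -4, -4, -8, -8]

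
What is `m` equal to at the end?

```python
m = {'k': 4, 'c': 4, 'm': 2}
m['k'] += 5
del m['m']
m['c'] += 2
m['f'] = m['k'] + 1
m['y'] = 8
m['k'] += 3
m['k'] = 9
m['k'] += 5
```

m['k'] = 4+5 = 9 → {'k': 9, 'c': 4, 'm': 2}
del 'm' → {'k': 9, 'c': 4}
m['c'] = 4+2 = 6 → {'k': 9, 'c': 6}
m['f'] = m['k']+1 = 10 → {'k': 9, 'c': 6, 'f': 10}
m['y'] = 8 → {'k': 9, 'c': 6, 'f': 10, 'y': 8}
m['k'] = 9+3 = 12 → {'k': 12, 'c': 6, 'f': 10, 'y': 8}
m['k'] = 9 → {'k': 9, 'c': 6, 'f': 10, 'y': 8}
m['k'] = 9+5 = 14 → {'k': 14, 'c': 6, 'f': 10, 'y': 8}

{'k': 14, 'c': 6, 'f': 10, 'y': 8}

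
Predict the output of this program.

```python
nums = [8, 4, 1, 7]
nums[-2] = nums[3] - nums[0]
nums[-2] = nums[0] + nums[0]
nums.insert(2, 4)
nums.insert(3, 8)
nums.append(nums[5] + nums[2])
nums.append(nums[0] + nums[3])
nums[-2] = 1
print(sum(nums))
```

64

nums[-2] = nums[3]-nums[0] = 7-8 = -1 → [8, 4, -1, 7]
nums[-2] = nums[0]+nums[0] = 8+8 = 16 → [8, 4, 16, 7]
insert 4 at 2 → [8, 4, 4, 16, 7]
insert 8 at 3 → [8, 4, 4, 8, 16, 7]
append nums[5]+nums[2] = 7+4 = 11 → [8, 4, 4, 8, 16, 7, 11]
append nums[0]+nums[3] = 8+8 = 16 → [8, 4, 4, 8, 16, 7, 11, 16]
nums[-2] = 1 → [8, 4, 4, 8, 16, 7, 1, 16]
sum = 64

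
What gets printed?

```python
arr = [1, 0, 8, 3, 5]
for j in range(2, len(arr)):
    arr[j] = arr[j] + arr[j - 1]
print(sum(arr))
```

36

j=2: arr[2] = 8+0 = 8 → [1, 0, 8, 3, 5]
j=3: arr[3] = 3+8 = 11 → [1, 0, 8, 11, 5]
j=4: arr[4] = 5+11 = 16 → [1, 0, 8, 11, 16]
sum = 36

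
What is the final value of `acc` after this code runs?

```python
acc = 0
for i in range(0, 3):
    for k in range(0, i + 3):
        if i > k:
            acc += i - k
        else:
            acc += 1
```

i=0,k=0: not 0>0, acc = 0+1 = 1
i=0,k=1: not 0>1, acc = 1+1 = 2
i=0,k=2: not 0>2, acc = 2+1 = 3
i=1,k=0: 1>0, acc = 3+1 = 4
i=1,k=1: not 1>1, acc = 4+1 = 5
i=1,k=2: not 1>2, acc = 5+1 = 6
i=1,k=3: not 1>3, acc = 6+1 = 7
i=2,k=0: 2>0, acc = 7+2 = 9
i=2,k=1: 2>1, acc = 9+1 = 10
i=2,k=2: not 2>2, acc = 10+1 = 11
i=2,k=3: not 2>3, acc = 11+1 = 12
i=2,k=4: not 2>4, acc = 12+1 = 13

13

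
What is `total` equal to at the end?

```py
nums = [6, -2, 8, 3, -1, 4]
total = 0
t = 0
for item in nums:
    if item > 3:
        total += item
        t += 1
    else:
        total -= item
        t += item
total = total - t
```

item=6: >3, total = 0+6 = 6; t=1
item=-2: not >3, total = 6-(-2) = 8; t=-1
item=8: >3, total = 8+8 = 16; t=0
item=3: not >3, total = 16-3 = 13; t=3
item=-1: not >3, total = 13-(-1) = 14; t=2
item=4: >3, total = 14+4 = 18; t=3
total-t = 18-3 = 15

15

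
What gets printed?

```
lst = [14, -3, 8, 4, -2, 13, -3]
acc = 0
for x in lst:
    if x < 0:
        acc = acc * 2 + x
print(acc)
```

x=14: not <0
x=-3: <0, acc = 0*2+(-3) = -3
x=8: not <0
x=4: not <0
x=-2: <0, acc = (-3)*2+(-2) = -8
x=13: not <0
x=-3: <0, acc = (-8)*2+(-3) = -19

-19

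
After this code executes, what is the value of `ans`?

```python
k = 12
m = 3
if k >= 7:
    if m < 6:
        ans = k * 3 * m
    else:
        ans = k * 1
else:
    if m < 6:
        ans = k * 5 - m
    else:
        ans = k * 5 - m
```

k=12, m=3
k >= 7 is True; m < 6 is True
→ ans = k * 3 * m = 108

108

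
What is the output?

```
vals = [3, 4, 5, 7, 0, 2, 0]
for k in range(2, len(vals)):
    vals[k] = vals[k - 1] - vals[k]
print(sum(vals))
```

k=2: vals[2] = 4-5 = -1 → [3, 4, -1, 7, 0, 2, 0]
k=3: vals[3] = (-1)-7 = -8 → [3, 4, -1, -8, 0, 2, 0]
k=4: vals[4] = (-8)-0 = -8 → [3, 4, -1, -8, -8, 2, 0]
k=5: vals[5] = (-8)-2 = -10 → [3, 4, -1, -8, -8, -10, 0]
k=6: vals[6] = (-10)-0 = -10 → [3, 4, -1, -8, -8, -10, -10]
sum = -30

-30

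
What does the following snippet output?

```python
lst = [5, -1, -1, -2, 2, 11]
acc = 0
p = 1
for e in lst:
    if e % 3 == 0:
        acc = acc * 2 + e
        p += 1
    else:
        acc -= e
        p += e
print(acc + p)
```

e=5: not %3==0, acc = 0-5 = -5; p=6
e=-1: not %3==0, acc = (-5)-(-1) = -4; p=5
e=-1: not %3==0, acc = (-4)-(-1) = -3; p=4
e=-2: not %3==0, acc = (-3)-(-2) = -1; p=2
e=2: not %3==0, acc = (-1)-2 = -3; p=4
e=11: not %3==0, acc = (-3)-11 = -14; p=15
acc+p = (-14)+15 = 1

1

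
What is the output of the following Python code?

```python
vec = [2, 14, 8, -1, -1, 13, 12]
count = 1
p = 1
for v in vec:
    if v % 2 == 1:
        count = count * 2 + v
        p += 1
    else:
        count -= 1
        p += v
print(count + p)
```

v=2: not odd, count = 1-1 = 0; p=3
v=14: not odd, count = 0-1 = -1; p=17
v=8: not odd, count = (-1)-1 = -2; p=25
v=-1: odd, count = (-2)*2+(-1) = -5; p=26
v=-1: odd, count = (-5)*2+(-1) = -11; p=27
v=13: odd, count = (-11)*2+13 = -9; p=28
v=12: not odd, count = (-9)-1 = -10; p=40
count+p = (-10)+40 = 30

30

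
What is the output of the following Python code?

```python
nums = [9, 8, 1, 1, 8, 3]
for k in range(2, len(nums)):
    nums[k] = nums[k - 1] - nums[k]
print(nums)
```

k=2: nums[2] = 8-1 = 7 → [9, 8, 7, 1, 8, 3]
k=3: nums[3] = 7-1 = 6 → [9, 8, 7, 6, 8, 3]
k=4: nums[4] = 6-8 = -2 → [9, 8, 7, 6, -2, 3]
k=5: nums[5] = (-2)-3 = -5 → [9, 8, 7, 6, -2, -5]

[9, 8, 7, 6, -2, -5]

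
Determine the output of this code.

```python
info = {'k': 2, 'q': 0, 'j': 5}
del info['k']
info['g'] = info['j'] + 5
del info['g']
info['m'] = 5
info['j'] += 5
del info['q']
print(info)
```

del 'k' → {'q': 0, 'j': 5}
info['g'] = info['j']+5 = 10 → {'q': 0, 'j': 5, 'g': 10}
del 'g' → {'q': 0, 'j': 5}
info['m'] = 5 → {'q': 0, 'j': 5, 'm': 5}
info['j'] = 5+5 = 10 → {'q': 0, 'j': 10, 'm': 5}
del 'q' → {'j': 10, 'm': 5}

{'j': 10, 'm': 5}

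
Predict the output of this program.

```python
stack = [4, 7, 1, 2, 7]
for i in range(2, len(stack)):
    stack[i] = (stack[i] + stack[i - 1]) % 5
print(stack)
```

[4, 7, 3, 0, 2]

i=2: stack[2] = (1+7)%5 = 3 → [4, 7, 3, 2, 7]
i=3: stack[3] = (2+3)%5 = 0 → [4, 7, 3, 0, 7]
i=4: stack[4] = (7+0)%5 = 2 → [4, 7, 3, 0, 2]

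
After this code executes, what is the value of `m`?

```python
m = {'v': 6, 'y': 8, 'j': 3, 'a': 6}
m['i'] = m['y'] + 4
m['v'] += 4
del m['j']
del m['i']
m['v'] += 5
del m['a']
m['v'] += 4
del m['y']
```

m['i'] = m['y']+4 = 12 → {'v': 6, 'y': 8, 'j': 3, 'a': 6, 'i': 12}
m['v'] = 6+4 = 10 → {'v': 10, 'y': 8, 'j': 3, 'a': 6, 'i': 12}
del 'j' → {'v': 10, 'y': 8, 'a': 6, 'i': 12}
del 'i' → {'v': 10, 'y': 8, 'a': 6}
m['v'] = 10+5 = 15 → {'v': 15, 'y': 8, 'a': 6}
del 'a' → {'v': 15, 'y': 8}
m['v'] = 15+4 = 19 → {'v': 19, 'y': 8}
del 'y' → {'v': 19}

{'v': 19}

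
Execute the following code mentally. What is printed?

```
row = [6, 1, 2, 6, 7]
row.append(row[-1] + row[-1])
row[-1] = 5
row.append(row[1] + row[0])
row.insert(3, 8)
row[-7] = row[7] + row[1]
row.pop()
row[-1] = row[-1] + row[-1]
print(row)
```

append row[-1]+row[-1] = 7+7 = 14 → [6, 1, 2, 6, 7, 14]
row[-1] = 5 → [6, 1, 2, 6, 7, 5]
append row[1]+row[0] = 1+6 = 7 → [6, 1, 2, 6, 7, 5, 7]
insert 8 at 3 → [6, 1, 2, 8, 6, 7, 5, 7]
row[-7] = row[7]+row[1] = 7+1 = 8 → [6, 8, 2, 8, 6, 7, 5, 7]
pop() removes 7 → [6, 8, 2, 8, 6, 7, 5]
row[-1] = row[-1]+row[-1] = 5+5 = 10 → [6, 8, 2, 8, 6, 7, 10]

[6, 8, 2, 8, 6, 7, 10]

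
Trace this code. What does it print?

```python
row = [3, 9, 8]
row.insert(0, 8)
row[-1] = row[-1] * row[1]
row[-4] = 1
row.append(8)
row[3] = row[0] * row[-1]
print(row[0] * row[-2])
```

8

insert 8 at 0 → [8, 3, 9, 8]
row[-1] = row[-1]*row[1] = 8*3 = 24 → [8, 3, 9, 24]
row[-4] = 1 → [1, 3, 9, 24]
append 8 → [1, 3, 9, 24, 8]
row[3] = row[0]*row[-1] = 1*8 = 8 → [1, 3, 9, 8, 8]
row[0]*row[-2] = 1*8 = 8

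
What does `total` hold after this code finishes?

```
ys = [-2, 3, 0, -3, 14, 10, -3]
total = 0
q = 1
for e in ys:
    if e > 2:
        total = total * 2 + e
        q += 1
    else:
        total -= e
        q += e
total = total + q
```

77

e=-2: not >2, total = 0-(-2) = 2; q=-1
e=3: >2, total = 2*2+3 = 7; q=0
e=0: not >2, total = 7-0 = 7; q=0
e=-3: not >2, total = 7-(-3) = 10; q=-3
e=14: >2, total = 10*2+14 = 34; q=-2
e=10: >2, total = 34*2+10 = 78; q=-1
e=-3: not >2, total = 78-(-3) = 81; q=-4
total+q = 81+(-4) = 77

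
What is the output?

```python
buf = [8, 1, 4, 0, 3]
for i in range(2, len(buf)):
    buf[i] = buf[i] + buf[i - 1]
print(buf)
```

i=2: buf[2] = 4+1 = 5 → [8, 1, 5, 0, 3]
i=3: buf[3] = 0+5 = 5 → [8, 1, 5, 5, 3]
i=4: buf[4] = 3+5 = 8 → [8, 1, 5, 5, 8]

[8, 1, 5, 5, 8]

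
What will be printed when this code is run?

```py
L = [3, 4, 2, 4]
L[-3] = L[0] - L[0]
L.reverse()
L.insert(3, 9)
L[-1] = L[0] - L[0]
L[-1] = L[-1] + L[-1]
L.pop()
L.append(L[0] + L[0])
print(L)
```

[4, 2, 0, 9, 8]

L[-3] = L[0]-L[0] = 3-3 = 0 → [3, 0, 2, 4]
reverse → [4, 2, 0, 3]
insert 9 at 3 → [4, 2, 0, 9, 3]
L[-1] = L[0]-L[0] = 4-4 = 0 → [4, 2, 0, 9, 0]
L[-1] = L[-1]+L[-1] = 0+0 = 0 → [4, 2, 0, 9, 0]
pop() removes 0 → [4, 2, 0, 9]
append L[0]+L[0] = 4+4 = 8 → [4, 2, 0, 9, 8]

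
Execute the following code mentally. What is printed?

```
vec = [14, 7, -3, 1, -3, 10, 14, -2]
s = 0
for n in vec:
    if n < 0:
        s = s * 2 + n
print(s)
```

n=14: not <0
n=7: not <0
n=-3: <0, s = 0*2+(-3) = -3
n=1: not <0
n=-3: <0, s = (-3)*2+(-3) = -9
n=10: not <0
n=14: not <0
n=-2: <0, s = (-9)*2+(-2) = -20

-20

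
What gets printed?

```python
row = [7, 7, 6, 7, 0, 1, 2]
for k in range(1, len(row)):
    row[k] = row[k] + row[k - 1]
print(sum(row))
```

k=1: row[1] = 7+7 = 14 → [7, 14, 6, 7, 0, 1, 2]
k=2: row[2] = 6+14 = 20 → [7, 14, 20, 7, 0, 1, 2]
k=3: row[3] = 7+20 = 27 → [7, 14, 20, 27, 0, 1, 2]
k=4: row[4] = 0+27 = 27 → [7, 14, 20, 27, 27, 1, 2]
k=5: row[5] = 1+27 = 28 → [7, 14, 20, 27, 27, 28, 2]
k=6: row[6] = 2+28 = 30 → [7, 14, 20, 27, 27, 28, 30]
sum = 153

153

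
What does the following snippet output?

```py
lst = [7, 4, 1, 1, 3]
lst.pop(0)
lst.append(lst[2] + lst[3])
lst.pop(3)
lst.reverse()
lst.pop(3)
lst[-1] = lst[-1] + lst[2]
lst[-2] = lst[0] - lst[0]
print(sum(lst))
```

6

pop(0) removes 7 → [4, 1, 1, 3]
append lst[2]+lst[3] = 1+3 = 4 → [4, 1, 1, 3, 4]
pop(3) removes 3 → [4, 1, 1, 4]
reverse → [4, 1, 1, 4]
pop(3) removes 4 → [4, 1, 1]
lst[-1] = lst[-1]+lst[2] = 1+1 = 2 → [4, 1, 2]
lst[-2] = lst[0]-lst[0] = 4-4 = 0 → [4, 0, 2]
sum = 6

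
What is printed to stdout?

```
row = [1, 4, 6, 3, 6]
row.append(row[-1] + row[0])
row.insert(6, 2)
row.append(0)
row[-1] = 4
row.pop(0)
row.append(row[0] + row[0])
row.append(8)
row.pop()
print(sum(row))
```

append row[-1]+row[0] = 6+1 = 7 → [1, 4, 6, 3, 6, 7]
insert 2 at 6 → [1, 4, 6, 3, 6, 7, 2]
append 0 → [1, 4, 6, 3, 6, 7, 2, 0]
row[-1] = 4 → [1, 4, 6, 3, 6, 7, 2, 4]
pop(0) removes 1 → [4, 6, 3, 6, 7, 2, 4]
append row[0]+row[0] = 4+4 = 8 → [4, 6, 3, 6, 7, 2, 4, 8]
append 8 → [4, 6, 3, 6, 7, 2, 4, 8, 8]
pop() removes 8 → [4, 6, 3, 6, 7, 2, 4, 8]
sum = 40

40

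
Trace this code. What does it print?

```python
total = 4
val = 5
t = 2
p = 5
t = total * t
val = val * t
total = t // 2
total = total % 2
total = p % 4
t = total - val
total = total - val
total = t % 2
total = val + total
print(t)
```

-39

t = 4*2 = 8
val = 5*8 = 40
total = 8//2 = 4
total = 4%2 = 0
total = 5%4 = 1
t = 1-40 = -39
total = 1-40 = -39
total = (-39)%2 = 1
total = 40+1 = 41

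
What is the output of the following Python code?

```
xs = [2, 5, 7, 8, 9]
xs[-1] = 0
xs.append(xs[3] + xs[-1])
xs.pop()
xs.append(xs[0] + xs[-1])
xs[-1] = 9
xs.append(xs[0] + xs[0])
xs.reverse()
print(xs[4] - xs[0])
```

3

xs[-1] = 0 → [2, 5, 7, 8, 0]
append xs[3]+xs[-1] = 8+0 = 8 → [2, 5, 7, 8, 0, 8]
pop() removes 8 → [2, 5, 7, 8, 0]
append xs[0]+xs[-1] = 2+0 = 2 → [2, 5, 7, 8, 0, 2]
xs[-1] = 9 → [2, 5, 7, 8, 0, 9]
append xs[0]+xs[0] = 2+2 = 4 → [2, 5, 7, 8, 0, 9, 4]
reverse → [4, 9, 0, 8, 7, 5, 2]
xs[4]-xs[0] = 7-4 = 3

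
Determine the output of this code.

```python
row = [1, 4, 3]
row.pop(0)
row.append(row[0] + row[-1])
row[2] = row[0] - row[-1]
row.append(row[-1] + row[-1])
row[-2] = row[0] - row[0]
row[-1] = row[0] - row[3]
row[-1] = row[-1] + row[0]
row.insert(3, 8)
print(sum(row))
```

pop(0) removes 1 → [4, 3]
append row[0]+row[-1] = 4+3 = 7 → [4, 3, 7]
row[2] = row[0]-row[-1] = 4-7 = -3 → [4, 3, -3]
append row[-1]+row[-1] = (-3)+(-3) = -6 → [4, 3, -3, -6]
row[-2] = row[0]-row[0] = 4-4 = 0 → [4, 3, 0, -6]
row[-1] = row[0]-row[3] = 4-(-6) = 10 → [4, 3, 0, 10]
row[-1] = row[-1]+row[0] = 10+4 = 14 → [4, 3, 0, 14]
insert 8 at 3 → [4, 3, 0, 8, 14]
sum = 29

29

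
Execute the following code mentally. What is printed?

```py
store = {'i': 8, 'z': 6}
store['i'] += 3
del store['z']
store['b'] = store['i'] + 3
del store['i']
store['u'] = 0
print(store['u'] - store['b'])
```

store['i'] = 8+3 = 11 → {'i': 11, 'z': 6}
del 'z' → {'i': 11}
store['b'] = store['i']+3 = 14 → {'i': 11, 'b': 14}
del 'i' → {'b': 14}
store['u'] = 0 → {'b': 14, 'u': 0}
store['u']-store['b'] = 0-14 = -14

-14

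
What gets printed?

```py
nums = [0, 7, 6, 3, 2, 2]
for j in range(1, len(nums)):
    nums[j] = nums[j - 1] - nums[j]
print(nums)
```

j=1: nums[1] = 0-7 = -7 → [0, -7, 6, 3, 2, 2]
j=2: nums[2] = (-7)-6 = -13 → [0, -7, -13, 3, 2, 2]
j=3: nums[3] = (-13)-3 = -16 → [0, -7, -13, -16, 2, 2]
j=4: nums[4] = (-16)-2 = -18 → [0, -7, -13, -16, -18, 2]
j=5: nums[5] = (-18)-2 = -20 → [0, -7, -13, -16, -18, -20]

[0, -7, -13, -16, -18, -20]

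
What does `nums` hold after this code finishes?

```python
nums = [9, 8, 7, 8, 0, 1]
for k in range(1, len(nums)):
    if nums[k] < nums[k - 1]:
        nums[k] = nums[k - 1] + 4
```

k=1: 8<9, nums[1] = 9+4 = 13 → [9, 13, 7, 8, 0, 1]
k=2: 7<13, nums[2] = 13+4 = 17 → [9, 13, 17, 8, 0, 1]
k=3: 8<17, nums[3] = 17+4 = 21 → [9, 13, 17, 21, 0, 1]
k=4: 0<21, nums[4] = 21+4 = 25 → [9, 13, 17, 21, 25, 1]
k=5: 1<25, nums[5] = 25+4 = 29 → [9, 13, 17, 21, 25, 29]

[9, 13, 17, 21, 25, 29]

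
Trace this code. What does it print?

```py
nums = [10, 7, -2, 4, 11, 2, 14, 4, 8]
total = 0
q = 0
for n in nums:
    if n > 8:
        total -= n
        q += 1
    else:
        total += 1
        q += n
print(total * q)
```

-754

n=10: >8, total = 0-10 = -10; q=1
n=7: not >8, total = (-10)+1 = -9; q=8
n=-2: not >8, total = (-9)+1 = -8; q=6
n=4: not >8, total = (-8)+1 = -7; q=10
n=11: >8, total = (-7)-11 = -18; q=11
n=2: not >8, total = (-18)+1 = -17; q=13
n=14: >8, total = (-17)-14 = -31; q=14
n=4: not >8, total = (-31)+1 = -30; q=18
n=8: not >8, total = (-30)+1 = -29; q=26
total*q = (-29)*26 = -754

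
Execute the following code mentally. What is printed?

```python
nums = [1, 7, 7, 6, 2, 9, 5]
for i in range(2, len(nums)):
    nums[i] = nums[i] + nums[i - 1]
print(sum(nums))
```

i=2: nums[2] = 7+7 = 14 → [1, 7, 14, 6, 2, 9, 5]
i=3: nums[3] = 6+14 = 20 → [1, 7, 14, 20, 2, 9, 5]
i=4: nums[4] = 2+20 = 22 → [1, 7, 14, 20, 22, 9, 5]
i=5: nums[5] = 9+22 = 31 → [1, 7, 14, 20, 22, 31, 5]
i=6: nums[6] = 5+31 = 36 → [1, 7, 14, 20, 22, 31, 36]
sum = 131

131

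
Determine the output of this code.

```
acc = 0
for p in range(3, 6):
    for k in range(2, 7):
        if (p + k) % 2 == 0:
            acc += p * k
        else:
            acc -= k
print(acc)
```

p=3,k=2: odd sum, acc = 0-2 = -2
p=3,k=3: even sum, acc = (-2)+9 = 7
p=3,k=4: odd sum, acc = 7-4 = 3
p=3,k=5: even sum, acc = 3+15 = 18
p=3,k=6: odd sum, acc = 18-6 = 12
p=4,k=2: even sum, acc = 12+8 = 20
p=4,k=3: odd sum, acc = 20-3 = 17
p=4,k=4: even sum, acc = 17+16 = 33
p=4,k=5: odd sum, acc = 33-5 = 28
p=4,k=6: even sum, acc = 28+24 = 52
p=5,k=2: odd sum, acc = 52-2 = 50
p=5,k=3: even sum, acc = 50+15 = 65
p=5,k=4: odd sum, acc = 65-4 = 61
p=5,k=5: even sum, acc = 61+25 = 86
p=5,k=6: odd sum, acc = 86-6 = 80

80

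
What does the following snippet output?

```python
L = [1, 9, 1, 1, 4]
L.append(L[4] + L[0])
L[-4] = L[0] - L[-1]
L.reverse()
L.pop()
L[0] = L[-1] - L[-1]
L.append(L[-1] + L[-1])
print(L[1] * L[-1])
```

72

append L[4]+L[0] = 4+1 = 5 → [1, 9, 1, 1, 4, 5]
L[-4] = L[0]-L[-1] = 1-5 = -4 → [1, 9, -4, 1, 4, 5]
reverse → [5, 4, 1, -4, 9, 1]
pop() removes 1 → [5, 4, 1, -4, 9]
L[0] = L[-1]-L[-1] = 9-9 = 0 → [0, 4, 1, -4, 9]
append L[-1]+L[-1] = 9+9 = 18 → [0, 4, 1, -4, 9, 18]
L[1]*L[-1] = 4*18 = 72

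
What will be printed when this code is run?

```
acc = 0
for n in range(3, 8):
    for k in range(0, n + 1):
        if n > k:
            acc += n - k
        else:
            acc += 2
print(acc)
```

90

n=3,k=0: 3>0, acc = 0+3 = 3
n=3,k=1: 3>1, acc = 3+2 = 5
n=3,k=2: 3>2, acc = 5+1 = 6
n=3,k=3: not 3>3, acc = 6+2 = 8
n=4,k=0: 4>0, acc = 8+4 = 12
n=4,k=1: 4>1, acc = 12+3 = 15
n=4,k=2: 4>2, acc = 15+2 = 17
n=4,k=3: 4>3, acc = 17+1 = 18
n=4,k=4: not 4>4, acc = 18+2 = 20
n=5,k=0: 5>0, acc = 20+5 = 25
n=5,k=1: 5>1, acc = 25+4 = 29
n=5,k=2: 5>2, acc = 29+3 = 32
n=5,k=3: 5>3, acc = 32+2 = 34
n=5,k=4: 5>4, acc = 34+1 = 35
n=5,k=5: not 5>5, acc = 35+2 = 37
n=6,k=0: 6>0, acc = 37+6 = 43
n=6,k=1: 6>1, acc = 43+5 = 48
n=6,k=2: 6>2, acc = 48+4 = 52
n=6,k=3: 6>3, acc = 52+3 = 55
n=6,k=4: 6>4, acc = 55+2 = 57
n=6,k=5: 6>5, acc = 57+1 = 58
n=6,k=6: not 6>6, acc = 58+2 = 60
n=7,k=0: 7>0, acc = 60+7 = 67
n=7,k=1: 7>1, acc = 67+6 = 73
n=7,k=2: 7>2, acc = 73+5 = 78
n=7,k=3: 7>3, acc = 78+4 = 82
n=7,k=4: 7>4, acc = 82+3 = 85
n=7,k=5: 7>5, acc = 85+2 = 87
n=7,k=6: 7>6, acc = 87+1 = 88
n=7,k=7: not 7>7, acc = 88+2 = 90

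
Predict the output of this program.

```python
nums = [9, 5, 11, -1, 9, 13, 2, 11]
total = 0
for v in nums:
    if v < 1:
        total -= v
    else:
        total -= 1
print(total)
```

-6

v=9: not <1, total = 0-1 = -1
v=5: not <1, total = (-1)-1 = -2
v=11: not <1, total = (-2)-1 = -3
v=-1: <1, total = (-3)-(-1) = -2
v=9: not <1, total = (-2)-1 = -3
v=13: not <1, total = (-3)-1 = -4
v=2: not <1, total = (-4)-1 = -5
v=11: not <1, total = (-5)-1 = -6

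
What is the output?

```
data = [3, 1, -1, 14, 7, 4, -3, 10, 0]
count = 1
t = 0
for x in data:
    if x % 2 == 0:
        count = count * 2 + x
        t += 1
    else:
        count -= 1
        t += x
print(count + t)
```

115

x=3: not even, count = 1-1 = 0; t=3
x=1: not even, count = 0-1 = -1; t=4
x=-1: not even, count = (-1)-1 = -2; t=3
x=14: even, count = (-2)*2+14 = 10; t=4
x=7: not even, count = 10-1 = 9; t=11
x=4: even, count = 9*2+4 = 22; t=12
x=-3: not even, count = 22-1 = 21; t=9
x=10: even, count = 21*2+10 = 52; t=10
x=0: even, count = 52*2+0 = 104; t=11
count+t = 104+11 = 115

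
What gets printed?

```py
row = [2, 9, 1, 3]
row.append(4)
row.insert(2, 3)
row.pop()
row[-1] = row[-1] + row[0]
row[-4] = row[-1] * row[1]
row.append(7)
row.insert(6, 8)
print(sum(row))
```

append 4 → [2, 9, 1, 3, 4]
insert 3 at 2 → [2, 9, 3, 1, 3, 4]
pop() removes 4 → [2, 9, 3, 1, 3]
row[-1] = row[-1]+row[0] = 3+2 = 5 → [2, 9, 3, 1, 5]
row[-4] = row[-1]*row[1] = 5*9 = 45 → [2, 45, 3, 1, 5]
append 7 → [2, 45, 3, 1, 5, 7]
insert 8 at 6 → [2, 45, 3, 1, 5, 7, 8]
sum = 71

71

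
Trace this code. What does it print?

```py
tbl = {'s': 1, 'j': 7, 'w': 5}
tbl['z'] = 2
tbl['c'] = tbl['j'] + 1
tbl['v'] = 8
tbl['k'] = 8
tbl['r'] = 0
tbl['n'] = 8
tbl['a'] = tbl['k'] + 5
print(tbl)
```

tbl['z'] = 2 → {'s': 1, 'j': 7, 'w': 5, 'z': 2}
tbl['c'] = tbl['j']+1 = 8 → {'s': 1, 'j': 7, 'w': 5, 'z': 2, 'c': 8}
tbl['v'] = 8 → {'s': 1, 'j': 7, 'w': 5, 'z': 2, 'c': 8, 'v': 8}
tbl['k'] = 8 → {'s': 1, 'j': 7, 'w': 5, 'z': 2, 'c': 8, 'v': 8, 'k': 8}
tbl['r'] = 0 → {'s': 1, 'j': 7, 'w': 5, 'z': 2, 'c': 8, 'v': 8, 'k': 8, 'r': 0}
tbl['n'] = 8 → {'s': 1, 'j': 7, 'w': 5, 'z': 2, 'c': 8, 'v': 8, 'k': 8, 'r': 0, 'n': 8}
tbl['a'] = tbl['k']+5 = 13 → {'s': 1, 'j': 7, 'w': 5, 'z': 2, 'c': 8, 'v': 8, 'k': 8, 'r': 0, 'n': 8, 'a': 13}

{'s': 1, 'j': 7, 'w': 5, 'z': 2, 'c': 8, 'v': 8, 'k': 8, 'r': 0, 'n': 8, 'a': 13}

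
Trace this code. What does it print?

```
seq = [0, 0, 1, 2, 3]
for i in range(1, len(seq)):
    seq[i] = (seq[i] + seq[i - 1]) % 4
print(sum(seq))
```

i=1: seq[1] = (0+0)%4 = 0 → [0, 0, 1, 2, 3]
i=2: seq[2] = (1+0)%4 = 1 → [0, 0, 1, 2, 3]
i=3: seq[3] = (2+1)%4 = 3 → [0, 0, 1, 3, 3]
i=4: seq[4] = (3+3)%4 = 2 → [0, 0, 1, 3, 2]
sum = 6

6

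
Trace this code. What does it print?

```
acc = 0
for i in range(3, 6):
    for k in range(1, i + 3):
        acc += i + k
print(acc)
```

138

i=3,k=1: acc = 0+4 = 4
i=3,k=2: acc = 4+5 = 9
i=3,k=3: acc = 9+6 = 15
i=3,k=4: acc = 15+7 = 22
i=3,k=5: acc = 22+8 = 30
i=4,k=1: acc = 30+5 = 35
i=4,k=2: acc = 35+6 = 41
i=4,k=3: acc = 41+7 = 48
i=4,k=4: acc = 48+8 = 56
i=4,k=5: acc = 56+9 = 65
i=4,k=6: acc = 65+10 = 75
i=5,k=1: acc = 75+6 = 81
i=5,k=2: acc = 81+7 = 88
i=5,k=3: acc = 88+8 = 96
i=5,k=4: acc = 96+9 = 105
i=5,k=5: acc = 105+10 = 115
i=5,k=6: acc = 115+11 = 126
i=5,k=7: acc = 126+12 = 138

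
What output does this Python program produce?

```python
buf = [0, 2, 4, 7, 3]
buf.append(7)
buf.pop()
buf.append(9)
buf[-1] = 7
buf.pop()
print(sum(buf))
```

append 7 → [0, 2, 4, 7, 3, 7]
pop() removes 7 → [0, 2, 4, 7, 3]
append 9 → [0, 2, 4, 7, 3, 9]
buf[-1] = 7 → [0, 2, 4, 7, 3, 7]
pop() removes 7 → [0, 2, 4, 7, 3]
sum = 16

16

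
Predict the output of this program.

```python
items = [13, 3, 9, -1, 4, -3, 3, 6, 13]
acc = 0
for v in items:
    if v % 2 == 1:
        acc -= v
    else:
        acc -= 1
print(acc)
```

v=13: odd, acc = 0-13 = -13
v=3: odd, acc = (-13)-3 = -16
v=9: odd, acc = (-16)-9 = -25
v=-1: odd, acc = (-25)-(-1) = -24
v=4: not odd, acc = (-24)-1 = -25
v=-3: odd, acc = (-25)-(-3) = -22
v=3: odd, acc = (-22)-3 = -25
v=6: not odd, acc = (-25)-1 = -26
v=13: odd, acc = (-26)-13 = -39

-39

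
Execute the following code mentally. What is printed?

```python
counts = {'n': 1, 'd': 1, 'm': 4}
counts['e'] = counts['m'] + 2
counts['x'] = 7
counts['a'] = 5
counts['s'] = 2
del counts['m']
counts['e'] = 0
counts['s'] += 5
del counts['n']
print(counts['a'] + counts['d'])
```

counts['e'] = counts['m']+2 = 6 → {'n': 1, 'd': 1, 'm': 4, 'e': 6}
counts['x'] = 7 → {'n': 1, 'd': 1, 'm': 4, 'e': 6, 'x': 7}
counts['a'] = 5 → {'n': 1, 'd': 1, 'm': 4, 'e': 6, 'x': 7, 'a': 5}
counts['s'] = 2 → {'n': 1, 'd': 1, 'm': 4, 'e': 6, 'x': 7, 'a': 5, 's': 2}
del 'm' → {'n': 1, 'd': 1, 'e': 6, 'x': 7, 'a': 5, 's': 2}
counts['e'] = 0 → {'n': 1, 'd': 1, 'e': 0, 'x': 7, 'a': 5, 's': 2}
counts['s'] = 2+5 = 7 → {'n': 1, 'd': 1, 'e': 0, 'x': 7, 'a': 5, 's': 7}
del 'n' → {'d': 1, 'e': 0, 'x': 7, 'a': 5, 's': 7}
counts['a']+counts['d'] = 5+1 = 6

6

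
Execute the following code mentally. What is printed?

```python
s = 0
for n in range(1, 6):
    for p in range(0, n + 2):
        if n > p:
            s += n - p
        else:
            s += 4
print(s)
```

n=1,p=0: 1>0, s = 0+1 = 1
n=1,p=1: not 1>1, s = 1+4 = 5
n=1,p=2: not 1>2, s = 5+4 = 9
n=2,p=0: 2>0, s = 9+2 = 11
n=2,p=1: 2>1, s = 11+1 = 12
n=2,p=2: not 2>2, s = 12+4 = 16
n=2,p=3: not 2>3, s = 16+4 = 20
n=3,p=0: 3>0, s = 20+3 = 23
n=3,p=1: 3>1, s = 23+2 = 25
n=3,p=2: 3>2, s = 25+1 = 26
n=3,p=3: not 3>3, s = 26+4 = 30
n=3,p=4: not 3>4, s = 30+4 = 34
n=4,p=0: 4>0, s = 34+4 = 38
n=4,p=1: 4>1, s = 38+3 = 41
n=4,p=2: 4>2, s = 41+2 = 43
n=4,p=3: 4>3, s = 43+1 = 44
n=4,p=4: not 4>4, s = 44+4 = 48
n=4,p=5: not 4>5, s = 48+4 = 52
n=5,p=0: 5>0, s = 52+5 = 57
n=5,p=1: 5>1, s = 57+4 = 61
n=5,p=2: 5>2, s = 61+3 = 64
n=5,p=3: 5>3, s = 64+2 = 66
n=5,p=4: 5>4, s = 66+1 = 67
n=5,p=5: not 5>5, s = 67+4 = 71
n=5,p=6: not 5>6, s = 71+4 = 75

75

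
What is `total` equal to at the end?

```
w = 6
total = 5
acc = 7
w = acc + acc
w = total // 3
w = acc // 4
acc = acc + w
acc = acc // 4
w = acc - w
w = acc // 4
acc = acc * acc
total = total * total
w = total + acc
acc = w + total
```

25

w = 7+7 = 14
w = 5//3 = 1
w = 7//4 = 1
acc = 7+1 = 8
acc = 8//4 = 2
w = 2-1 = 1
w = 2//4 = 0
acc = 2*2 = 4
total = 5*5 = 25
w = 25+4 = 29
acc = 29+25 = 54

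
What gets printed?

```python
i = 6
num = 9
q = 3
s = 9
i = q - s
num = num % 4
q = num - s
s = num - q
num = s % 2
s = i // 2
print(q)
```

-8

i = 3-9 = -6
num = 9%4 = 1
q = 1-9 = -8
s = 1-(-8) = 9
num = 9%2 = 1
s = (-6)//2 = -3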